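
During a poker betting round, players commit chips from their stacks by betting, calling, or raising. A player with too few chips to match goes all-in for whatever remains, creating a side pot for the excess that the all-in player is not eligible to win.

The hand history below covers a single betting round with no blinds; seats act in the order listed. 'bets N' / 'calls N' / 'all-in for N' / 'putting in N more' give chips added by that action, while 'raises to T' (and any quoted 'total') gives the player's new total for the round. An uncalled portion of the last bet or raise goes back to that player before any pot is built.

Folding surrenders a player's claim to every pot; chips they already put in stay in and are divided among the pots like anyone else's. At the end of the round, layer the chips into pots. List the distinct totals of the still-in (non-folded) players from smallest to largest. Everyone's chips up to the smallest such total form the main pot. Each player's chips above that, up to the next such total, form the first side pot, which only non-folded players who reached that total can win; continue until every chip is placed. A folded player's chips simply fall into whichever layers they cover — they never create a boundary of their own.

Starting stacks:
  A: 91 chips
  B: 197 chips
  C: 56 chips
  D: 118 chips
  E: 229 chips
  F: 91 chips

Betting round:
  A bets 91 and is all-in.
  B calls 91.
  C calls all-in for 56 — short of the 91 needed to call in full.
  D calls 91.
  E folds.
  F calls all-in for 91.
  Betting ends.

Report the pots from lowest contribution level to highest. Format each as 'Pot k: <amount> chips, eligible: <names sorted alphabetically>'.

Contributions: A=91, B=91, C=56, D=91, F=91
Folded: E
Pot levels (distinct totals of non-folded players): 56, 91
Layer 1-56: 56 each from A, B, C, D, F = 56*5 = 280 chips; eligible A, B, C, D, F
Layer 57-91: 35 each from A, B, D, F = 35*4 = 140 chips; eligible A, B, D, F

Pot 1: 280 chips, eligible: A, B, C, D, F
Pot 2: 140 chips, eligible: A, B, D, F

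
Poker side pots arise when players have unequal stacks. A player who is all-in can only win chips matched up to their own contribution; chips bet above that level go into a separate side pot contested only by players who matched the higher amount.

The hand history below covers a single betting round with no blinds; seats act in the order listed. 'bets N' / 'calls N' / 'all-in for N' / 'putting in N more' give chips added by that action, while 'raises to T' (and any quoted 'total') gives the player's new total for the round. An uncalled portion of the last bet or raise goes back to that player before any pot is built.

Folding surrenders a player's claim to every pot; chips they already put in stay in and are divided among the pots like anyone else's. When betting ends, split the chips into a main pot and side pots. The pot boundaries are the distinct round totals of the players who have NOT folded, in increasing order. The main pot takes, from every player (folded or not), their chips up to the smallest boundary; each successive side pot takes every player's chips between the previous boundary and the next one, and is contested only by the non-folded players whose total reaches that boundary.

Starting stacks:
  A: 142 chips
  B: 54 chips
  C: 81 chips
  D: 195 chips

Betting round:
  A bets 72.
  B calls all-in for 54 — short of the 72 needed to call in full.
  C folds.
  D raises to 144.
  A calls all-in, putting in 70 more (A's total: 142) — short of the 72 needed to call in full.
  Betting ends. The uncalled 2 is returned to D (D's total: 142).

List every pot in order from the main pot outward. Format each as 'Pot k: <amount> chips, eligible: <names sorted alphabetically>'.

Pot 1: 162 chips, eligible: A, B, D
Pot 2: 176 chips, eligible: A, D

Derivation:
Contributions (after 2 returned to D): A=142, B=54, D=142
Folded: C
Pot levels (distinct totals of non-folded players): 54, 142
Layer 1-54: 54 each from A, B, D = 54*3 = 162 chips; eligible A, B, D
Layer 55-142: 88 each from A, D = 88*2 = 176 chips; eligible A, D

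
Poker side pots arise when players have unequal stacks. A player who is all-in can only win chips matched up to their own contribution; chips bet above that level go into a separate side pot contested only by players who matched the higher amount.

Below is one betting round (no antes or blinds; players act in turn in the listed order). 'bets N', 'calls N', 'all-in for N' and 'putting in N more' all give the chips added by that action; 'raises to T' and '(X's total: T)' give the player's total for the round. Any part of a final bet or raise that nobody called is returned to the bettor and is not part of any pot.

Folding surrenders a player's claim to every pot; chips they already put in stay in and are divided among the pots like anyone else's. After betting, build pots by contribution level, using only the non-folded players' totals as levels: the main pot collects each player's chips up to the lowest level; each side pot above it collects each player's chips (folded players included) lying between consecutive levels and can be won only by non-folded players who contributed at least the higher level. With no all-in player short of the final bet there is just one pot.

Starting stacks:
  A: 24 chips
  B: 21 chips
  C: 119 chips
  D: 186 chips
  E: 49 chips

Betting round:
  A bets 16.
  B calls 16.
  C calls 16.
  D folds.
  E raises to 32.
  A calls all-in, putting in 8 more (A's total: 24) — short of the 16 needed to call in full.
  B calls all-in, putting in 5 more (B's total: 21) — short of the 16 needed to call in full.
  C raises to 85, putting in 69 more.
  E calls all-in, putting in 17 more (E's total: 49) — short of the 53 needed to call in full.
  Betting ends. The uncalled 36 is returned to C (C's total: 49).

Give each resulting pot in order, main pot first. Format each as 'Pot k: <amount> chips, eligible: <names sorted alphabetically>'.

Contributions (after 36 returned to C): A=24, B=21, C=49, E=49
Folded: D
Pot levels (distinct totals of non-folded players): 21, 24, 49
Layer 1-21: 21 each from A, B, C, E = 21*4 = 84 chips; eligible A, B, C, E
Layer 22-24: 3 each from A, C, E = 3*3 = 9 chips; eligible A, C, E
Layer 25-49: 25 each from C, E = 25*2 = 50 chips; eligible C, E

Pot 1: 84 chips, eligible: A, B, C, E
Pot 2: 9 chips, eligible: A, C, E
Pot 3: 50 chips, eligible: C, E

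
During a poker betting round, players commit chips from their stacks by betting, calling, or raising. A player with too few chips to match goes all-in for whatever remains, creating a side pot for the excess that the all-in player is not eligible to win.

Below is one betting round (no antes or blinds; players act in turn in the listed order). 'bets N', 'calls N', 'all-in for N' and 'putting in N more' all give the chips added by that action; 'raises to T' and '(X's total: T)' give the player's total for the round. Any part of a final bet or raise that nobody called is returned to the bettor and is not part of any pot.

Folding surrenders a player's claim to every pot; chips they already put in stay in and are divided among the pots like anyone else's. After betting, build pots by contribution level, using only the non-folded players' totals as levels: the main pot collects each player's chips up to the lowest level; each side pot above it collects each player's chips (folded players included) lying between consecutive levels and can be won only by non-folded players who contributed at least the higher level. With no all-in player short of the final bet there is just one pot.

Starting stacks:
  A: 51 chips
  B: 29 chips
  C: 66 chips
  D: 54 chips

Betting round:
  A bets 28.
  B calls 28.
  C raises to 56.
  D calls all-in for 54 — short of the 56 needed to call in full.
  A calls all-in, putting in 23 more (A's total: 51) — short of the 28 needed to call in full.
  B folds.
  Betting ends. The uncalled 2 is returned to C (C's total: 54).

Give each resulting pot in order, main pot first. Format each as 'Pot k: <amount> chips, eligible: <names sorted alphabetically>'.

Contributions (after 2 returned to C): A=51, B=28, C=54, D=54
Folded: B
Pot levels (distinct totals of non-folded players): 51, 54
Layer 1-51: A 51 + B 28 + C 51 + D 51 = 181 chips; eligible A, C, D
Layer 52-54: 3 each from C, D = 3*2 = 6 chips; eligible C, D

Pot 1: 181 chips, eligible: A, C, D
Pot 2: 6 chips, eligible: C, D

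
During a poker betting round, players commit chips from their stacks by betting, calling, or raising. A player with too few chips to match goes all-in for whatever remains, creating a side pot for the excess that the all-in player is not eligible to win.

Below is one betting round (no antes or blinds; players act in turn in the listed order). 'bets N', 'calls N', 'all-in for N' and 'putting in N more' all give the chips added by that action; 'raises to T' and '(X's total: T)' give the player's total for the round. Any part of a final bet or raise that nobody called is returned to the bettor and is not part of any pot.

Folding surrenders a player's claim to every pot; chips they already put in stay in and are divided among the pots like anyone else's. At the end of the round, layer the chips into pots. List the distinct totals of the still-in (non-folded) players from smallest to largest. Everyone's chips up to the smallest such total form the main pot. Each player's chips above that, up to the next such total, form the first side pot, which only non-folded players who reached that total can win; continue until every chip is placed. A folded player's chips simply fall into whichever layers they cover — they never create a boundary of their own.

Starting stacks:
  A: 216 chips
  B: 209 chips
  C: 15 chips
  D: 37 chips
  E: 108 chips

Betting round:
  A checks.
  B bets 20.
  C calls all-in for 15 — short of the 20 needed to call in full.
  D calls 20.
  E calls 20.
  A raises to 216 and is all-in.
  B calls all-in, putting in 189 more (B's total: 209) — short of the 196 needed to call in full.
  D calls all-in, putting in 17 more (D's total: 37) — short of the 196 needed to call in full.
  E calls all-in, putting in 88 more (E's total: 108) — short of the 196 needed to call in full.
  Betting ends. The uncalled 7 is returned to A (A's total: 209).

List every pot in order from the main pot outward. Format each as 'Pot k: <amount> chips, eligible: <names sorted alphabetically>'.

Contributions (after 7 returned to A): A=209, B=209, C=15, D=37, E=108
Pot levels (distinct totals of non-folded players): 15, 37, 108, 209
Layer 1-15: 15 each from A, B, C, D, E = 15*5 = 75 chips; eligible A, B, C, D, E
Layer 16-37: 22 each from A, B, D, E = 22*4 = 88 chips; eligible A, B, D, E
Layer 38-108: 71 each from A, B, E = 71*3 = 213 chips; eligible A, B, E
Layer 109-209: 101 each from A, B = 101*2 = 202 chips; eligible A, B

Pot 1: 75 chips, eligible: A, B, C, D, E
Pot 2: 88 chips, eligible: A, B, D, E
Pot 3: 213 chips, eligible: A, B, E
Pot 4: 202 chips, eligible: A, B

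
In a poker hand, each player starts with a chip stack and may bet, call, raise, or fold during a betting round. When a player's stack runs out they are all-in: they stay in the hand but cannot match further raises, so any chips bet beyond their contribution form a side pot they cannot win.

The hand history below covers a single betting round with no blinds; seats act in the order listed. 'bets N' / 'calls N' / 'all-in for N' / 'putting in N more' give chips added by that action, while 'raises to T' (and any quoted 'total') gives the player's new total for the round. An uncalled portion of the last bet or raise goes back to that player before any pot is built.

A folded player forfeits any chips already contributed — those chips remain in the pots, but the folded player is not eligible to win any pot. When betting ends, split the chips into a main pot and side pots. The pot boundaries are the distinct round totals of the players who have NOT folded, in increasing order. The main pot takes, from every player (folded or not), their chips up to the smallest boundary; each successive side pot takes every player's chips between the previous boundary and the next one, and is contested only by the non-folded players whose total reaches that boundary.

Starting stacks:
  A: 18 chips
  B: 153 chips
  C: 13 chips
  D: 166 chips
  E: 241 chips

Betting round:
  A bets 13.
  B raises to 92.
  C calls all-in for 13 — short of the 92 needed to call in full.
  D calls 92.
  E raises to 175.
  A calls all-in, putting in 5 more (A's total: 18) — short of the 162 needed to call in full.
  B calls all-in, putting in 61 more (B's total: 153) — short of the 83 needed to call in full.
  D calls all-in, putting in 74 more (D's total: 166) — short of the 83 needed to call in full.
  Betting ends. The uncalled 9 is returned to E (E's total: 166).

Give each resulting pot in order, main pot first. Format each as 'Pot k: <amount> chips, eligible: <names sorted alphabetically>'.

Pot 1: 65 chips, eligible: A, B, C, D, E
Pot 2: 20 chips, eligible: A, B, D, E
Pot 3: 405 chips, eligible: B, D, E
Pot 4: 26 chips, eligible: D, E

Derivation:
Contributions (after 9 returned to E): A=18, B=153, C=13, D=166, E=166
Pot levels (distinct totals of non-folded players): 13, 18, 153, 166
Layer 1-13: 13 each from A, B, C, D, E = 13*5 = 65 chips; eligible A, B, C, D, E
Layer 14-18: 5 each from A, B, D, E = 5*4 = 20 chips; eligible A, B, D, E
Layer 19-153: 135 each from B, D, E = 135*3 = 405 chips; eligible B, D, E
Layer 154-166: 13 each from D, E = 13*2 = 26 chips; eligible D, E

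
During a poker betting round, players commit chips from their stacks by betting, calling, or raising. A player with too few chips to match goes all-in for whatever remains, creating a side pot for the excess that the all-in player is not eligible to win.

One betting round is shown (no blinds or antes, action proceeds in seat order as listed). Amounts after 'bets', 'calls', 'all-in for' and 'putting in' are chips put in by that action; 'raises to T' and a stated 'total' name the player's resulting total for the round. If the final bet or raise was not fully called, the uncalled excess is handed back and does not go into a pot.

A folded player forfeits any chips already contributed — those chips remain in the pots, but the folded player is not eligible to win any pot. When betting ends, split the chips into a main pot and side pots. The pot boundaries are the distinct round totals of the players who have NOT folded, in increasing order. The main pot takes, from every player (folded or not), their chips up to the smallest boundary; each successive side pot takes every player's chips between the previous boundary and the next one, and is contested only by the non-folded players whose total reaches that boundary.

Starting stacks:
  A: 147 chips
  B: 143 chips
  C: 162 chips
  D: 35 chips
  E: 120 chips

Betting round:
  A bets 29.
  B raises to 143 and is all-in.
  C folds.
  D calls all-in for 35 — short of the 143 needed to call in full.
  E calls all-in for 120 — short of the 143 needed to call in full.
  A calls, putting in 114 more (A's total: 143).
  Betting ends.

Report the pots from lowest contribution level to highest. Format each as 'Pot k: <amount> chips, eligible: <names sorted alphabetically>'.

Pot 1: 140 chips, eligible: A, B, D, E
Pot 2: 255 chips, eligible: A, B, E
Pot 3: 46 chips, eligible: A, B

Derivation:
Contributions: A=143, B=143, D=35, E=120
Folded: C
Pot levels (distinct totals of non-folded players): 35, 120, 143
Layer 1-35: 35 each from A, B, D, E = 35*4 = 140 chips; eligible A, B, D, E
Layer 36-120: 85 each from A, B, E = 85*3 = 255 chips; eligible A, B, E
Layer 121-143: 23 each from A, B = 23*2 = 46 chips; eligible A, B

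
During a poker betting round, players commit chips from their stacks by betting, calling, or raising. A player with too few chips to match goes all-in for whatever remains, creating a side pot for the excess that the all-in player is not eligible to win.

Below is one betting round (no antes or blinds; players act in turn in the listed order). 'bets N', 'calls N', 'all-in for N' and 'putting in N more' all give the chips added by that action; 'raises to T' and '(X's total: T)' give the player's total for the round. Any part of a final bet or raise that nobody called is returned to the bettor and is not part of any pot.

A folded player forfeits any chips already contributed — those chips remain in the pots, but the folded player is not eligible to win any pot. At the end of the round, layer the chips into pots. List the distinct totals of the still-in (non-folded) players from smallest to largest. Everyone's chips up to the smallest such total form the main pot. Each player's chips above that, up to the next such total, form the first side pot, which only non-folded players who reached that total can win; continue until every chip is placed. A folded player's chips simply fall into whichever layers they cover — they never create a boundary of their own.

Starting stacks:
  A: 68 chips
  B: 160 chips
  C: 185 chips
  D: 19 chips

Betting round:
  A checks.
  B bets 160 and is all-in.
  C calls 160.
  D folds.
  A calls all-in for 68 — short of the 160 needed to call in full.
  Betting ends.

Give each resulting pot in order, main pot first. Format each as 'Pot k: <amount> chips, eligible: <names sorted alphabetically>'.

Pot 1: 204 chips, eligible: A, B, C
Pot 2: 184 chips, eligible: B, C

Derivation:
Contributions: A=68, B=160, C=160
Folded: D
Pot levels (distinct totals of non-folded players): 68, 160
Layer 1-68: 68 each from A, B, C = 68*3 = 204 chips; eligible A, B, C
Layer 69-160: 92 each from B, C = 92*2 = 184 chips; eligible B, C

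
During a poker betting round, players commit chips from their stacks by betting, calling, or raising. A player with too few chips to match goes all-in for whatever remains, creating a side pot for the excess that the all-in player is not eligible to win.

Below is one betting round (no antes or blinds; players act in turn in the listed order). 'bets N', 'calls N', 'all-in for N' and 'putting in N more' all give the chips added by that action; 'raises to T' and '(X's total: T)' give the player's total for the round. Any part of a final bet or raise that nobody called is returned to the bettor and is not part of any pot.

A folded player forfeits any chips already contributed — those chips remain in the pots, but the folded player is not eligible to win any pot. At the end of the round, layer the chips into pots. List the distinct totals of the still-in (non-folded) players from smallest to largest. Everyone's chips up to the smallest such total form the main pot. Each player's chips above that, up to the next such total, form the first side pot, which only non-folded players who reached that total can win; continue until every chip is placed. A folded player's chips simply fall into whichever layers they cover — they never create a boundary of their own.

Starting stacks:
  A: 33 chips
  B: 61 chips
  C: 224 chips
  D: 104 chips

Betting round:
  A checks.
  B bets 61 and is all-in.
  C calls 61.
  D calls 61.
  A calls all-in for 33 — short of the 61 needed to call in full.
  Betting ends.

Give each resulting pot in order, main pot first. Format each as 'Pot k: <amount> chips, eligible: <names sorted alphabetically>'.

Pot 1: 132 chips, eligible: A, B, C, D
Pot 2: 84 chips, eligible: B, C, D

Derivation:
Contributions: A=33, B=61, C=61, D=61
Pot levels (distinct totals of non-folded players): 33, 61
Layer 1-33: 33 each from A, B, C, D = 33*4 = 132 chips; eligible A, B, C, D
Layer 34-61: 28 each from B, C, D = 28*3 = 84 chips; eligible B, C, D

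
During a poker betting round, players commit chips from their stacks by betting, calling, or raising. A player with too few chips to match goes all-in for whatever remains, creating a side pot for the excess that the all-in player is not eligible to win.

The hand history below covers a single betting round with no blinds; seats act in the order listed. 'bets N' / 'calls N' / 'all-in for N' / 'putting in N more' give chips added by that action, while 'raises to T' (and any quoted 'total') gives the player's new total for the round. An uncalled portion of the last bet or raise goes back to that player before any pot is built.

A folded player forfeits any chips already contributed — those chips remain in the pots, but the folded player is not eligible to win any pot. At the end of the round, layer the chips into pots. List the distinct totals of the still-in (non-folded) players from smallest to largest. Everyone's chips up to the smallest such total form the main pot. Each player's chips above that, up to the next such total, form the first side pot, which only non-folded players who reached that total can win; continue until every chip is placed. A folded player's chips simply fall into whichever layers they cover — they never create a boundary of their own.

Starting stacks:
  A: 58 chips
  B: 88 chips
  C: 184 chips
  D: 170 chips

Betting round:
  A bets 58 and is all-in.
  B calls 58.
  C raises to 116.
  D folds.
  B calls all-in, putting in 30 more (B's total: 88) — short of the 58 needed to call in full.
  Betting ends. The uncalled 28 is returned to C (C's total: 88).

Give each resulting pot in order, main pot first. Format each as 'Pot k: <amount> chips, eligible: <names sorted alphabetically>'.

Contributions (after 28 returned to C): A=58, B=88, C=88
Folded: D
Pot levels (distinct totals of non-folded players): 58, 88
Layer 1-58: 58 each from A, B, C = 58*3 = 174 chips; eligible A, B, C
Layer 59-88: 30 each from B, C = 30*2 = 60 chips; eligible B, C

Pot 1: 174 chips, eligible: A, B, C
Pot 2: 60 chips, eligible: B, C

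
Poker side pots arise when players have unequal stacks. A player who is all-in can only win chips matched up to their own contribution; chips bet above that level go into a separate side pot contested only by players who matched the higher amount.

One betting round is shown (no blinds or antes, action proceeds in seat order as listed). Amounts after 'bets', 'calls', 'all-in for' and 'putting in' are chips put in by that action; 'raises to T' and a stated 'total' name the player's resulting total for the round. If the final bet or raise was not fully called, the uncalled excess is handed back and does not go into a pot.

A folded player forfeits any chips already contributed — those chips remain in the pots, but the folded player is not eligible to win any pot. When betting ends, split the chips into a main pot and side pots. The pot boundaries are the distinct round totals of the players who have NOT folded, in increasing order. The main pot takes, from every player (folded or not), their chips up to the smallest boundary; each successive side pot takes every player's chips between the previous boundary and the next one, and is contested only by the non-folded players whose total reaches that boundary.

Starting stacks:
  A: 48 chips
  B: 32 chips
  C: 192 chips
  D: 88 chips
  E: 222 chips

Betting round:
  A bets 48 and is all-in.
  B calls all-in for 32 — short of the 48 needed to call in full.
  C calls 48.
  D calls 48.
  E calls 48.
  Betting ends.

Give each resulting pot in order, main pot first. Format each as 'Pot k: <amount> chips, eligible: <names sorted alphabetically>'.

Contributions: A=48, B=32, C=48, D=48, E=48
Pot levels (distinct totals of non-folded players): 32, 48
Layer 1-32: 32 each from A, B, C, D, E = 32*5 = 160 chips; eligible A, B, C, D, E
Layer 33-48: 16 each from A, C, D, E = 16*4 = 64 chips; eligible A, C, D, E

Pot 1: 160 chips, eligible: A, B, C, D, E
Pot 2: 64 chips, eligible: A, C, D, E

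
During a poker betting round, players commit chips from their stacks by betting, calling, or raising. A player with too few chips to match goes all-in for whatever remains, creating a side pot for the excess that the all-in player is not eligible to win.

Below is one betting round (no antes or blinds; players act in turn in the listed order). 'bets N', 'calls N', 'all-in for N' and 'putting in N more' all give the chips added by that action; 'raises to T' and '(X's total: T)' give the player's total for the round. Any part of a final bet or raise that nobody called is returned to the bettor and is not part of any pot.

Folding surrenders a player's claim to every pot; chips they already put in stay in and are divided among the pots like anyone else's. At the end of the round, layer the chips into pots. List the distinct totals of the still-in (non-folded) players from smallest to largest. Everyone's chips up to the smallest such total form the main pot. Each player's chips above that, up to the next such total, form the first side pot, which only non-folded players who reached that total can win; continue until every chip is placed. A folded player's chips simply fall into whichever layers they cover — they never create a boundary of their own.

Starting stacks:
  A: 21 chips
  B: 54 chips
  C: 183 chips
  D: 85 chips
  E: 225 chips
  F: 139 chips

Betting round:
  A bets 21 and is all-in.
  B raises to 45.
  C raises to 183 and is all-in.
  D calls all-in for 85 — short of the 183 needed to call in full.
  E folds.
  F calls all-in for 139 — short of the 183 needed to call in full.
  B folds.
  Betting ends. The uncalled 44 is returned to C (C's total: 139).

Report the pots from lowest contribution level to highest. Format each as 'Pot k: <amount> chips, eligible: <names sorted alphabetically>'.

Contributions (after 44 returned to C): A=21, B=45, C=139, D=85, F=139
Folded: B, E
Pot levels (distinct totals of non-folded players): 21, 85, 139
Layer 1-21: 21 each from A, B, C, D, F = 21*5 = 105 chips; eligible A, C, D, F
Layer 22-85: B 24 + C 64 + D 64 + F 64 = 216 chips; eligible C, D, F
Layer 86-139: 54 each from C, F = 54*2 = 108 chips; eligible C, F

Pot 1: 105 chips, eligible: A, C, D, F
Pot 2: 216 chips, eligible: C, D, F
Pot 3: 108 chips, eligible: C, F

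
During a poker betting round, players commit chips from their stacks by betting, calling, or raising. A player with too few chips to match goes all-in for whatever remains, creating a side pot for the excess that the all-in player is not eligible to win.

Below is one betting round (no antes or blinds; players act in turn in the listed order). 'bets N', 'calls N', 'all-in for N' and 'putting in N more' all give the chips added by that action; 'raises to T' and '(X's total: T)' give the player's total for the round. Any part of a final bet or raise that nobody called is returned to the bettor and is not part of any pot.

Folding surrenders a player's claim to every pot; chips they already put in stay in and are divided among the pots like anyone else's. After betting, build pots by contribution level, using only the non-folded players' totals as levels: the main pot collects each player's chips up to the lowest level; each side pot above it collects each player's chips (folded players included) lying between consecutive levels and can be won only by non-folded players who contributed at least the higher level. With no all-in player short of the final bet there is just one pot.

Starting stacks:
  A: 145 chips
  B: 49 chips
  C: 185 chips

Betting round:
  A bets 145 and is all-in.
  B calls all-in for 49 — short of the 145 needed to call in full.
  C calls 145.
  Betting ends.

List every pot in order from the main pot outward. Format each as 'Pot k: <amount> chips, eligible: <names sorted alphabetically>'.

Contributions: A=145, B=49, C=145
Pot levels (distinct totals of non-folded players): 49, 145
Layer 1-49: 49 each from A, B, C = 49*3 = 147 chips; eligible A, B, C
Layer 50-145: 96 each from A, C = 96*2 = 192 chips; eligible A, C

Pot 1: 147 chips, eligible: A, B, C
Pot 2: 192 chips, eligible: A, C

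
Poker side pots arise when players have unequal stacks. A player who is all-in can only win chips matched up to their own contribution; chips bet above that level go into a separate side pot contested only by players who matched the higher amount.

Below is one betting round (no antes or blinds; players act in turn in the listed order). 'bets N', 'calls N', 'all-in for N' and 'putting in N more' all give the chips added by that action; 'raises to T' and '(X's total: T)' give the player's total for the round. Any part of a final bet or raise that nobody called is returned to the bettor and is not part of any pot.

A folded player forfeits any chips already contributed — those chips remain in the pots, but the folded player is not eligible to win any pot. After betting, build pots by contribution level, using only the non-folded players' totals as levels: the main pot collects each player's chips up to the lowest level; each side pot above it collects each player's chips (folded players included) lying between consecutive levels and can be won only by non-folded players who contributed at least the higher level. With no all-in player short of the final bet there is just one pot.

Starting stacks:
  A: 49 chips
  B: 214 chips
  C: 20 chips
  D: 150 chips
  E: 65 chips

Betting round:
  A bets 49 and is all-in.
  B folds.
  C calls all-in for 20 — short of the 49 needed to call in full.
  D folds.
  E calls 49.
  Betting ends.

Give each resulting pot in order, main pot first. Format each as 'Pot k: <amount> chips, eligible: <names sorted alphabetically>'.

Contributions: A=49, C=20, E=49
Folded: B, D
Pot levels (distinct totals of non-folded players): 20, 49
Layer 1-20: 20 each from A, C, E = 20*3 = 60 chips; eligible A, C, E
Layer 21-49: 29 each from A, E = 29*2 = 58 chips; eligible A, E

Pot 1: 60 chips, eligible: A, C, E
Pot 2: 58 chips, eligible: A, E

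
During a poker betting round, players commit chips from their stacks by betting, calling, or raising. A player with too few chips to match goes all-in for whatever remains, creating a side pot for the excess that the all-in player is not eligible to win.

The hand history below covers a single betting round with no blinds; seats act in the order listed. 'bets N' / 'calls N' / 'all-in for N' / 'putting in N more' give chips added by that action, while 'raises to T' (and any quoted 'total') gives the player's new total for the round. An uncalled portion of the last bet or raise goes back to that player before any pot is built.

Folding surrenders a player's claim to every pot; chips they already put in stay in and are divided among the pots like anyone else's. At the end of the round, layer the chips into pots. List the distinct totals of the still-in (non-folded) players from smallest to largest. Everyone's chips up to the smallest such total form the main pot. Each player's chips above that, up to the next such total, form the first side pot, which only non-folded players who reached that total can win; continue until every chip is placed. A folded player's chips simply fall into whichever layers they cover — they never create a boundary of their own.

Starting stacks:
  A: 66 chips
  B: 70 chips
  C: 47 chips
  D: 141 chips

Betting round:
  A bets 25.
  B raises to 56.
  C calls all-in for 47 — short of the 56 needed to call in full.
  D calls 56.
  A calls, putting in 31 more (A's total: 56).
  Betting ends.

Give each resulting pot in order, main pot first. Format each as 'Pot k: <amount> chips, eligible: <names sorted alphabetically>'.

Contributions: A=56, B=56, C=47, D=56
Pot levels (distinct totals of non-folded players): 47, 56
Layer 1-47: 47 each from A, B, C, D = 47*4 = 188 chips; eligible A, B, C, D
Layer 48-56: 9 each from A, B, D = 9*3 = 27 chips; eligible A, B, D

Pot 1: 188 chips, eligible: A, B, C, D
Pot 2: 27 chips, eligible: A, B, D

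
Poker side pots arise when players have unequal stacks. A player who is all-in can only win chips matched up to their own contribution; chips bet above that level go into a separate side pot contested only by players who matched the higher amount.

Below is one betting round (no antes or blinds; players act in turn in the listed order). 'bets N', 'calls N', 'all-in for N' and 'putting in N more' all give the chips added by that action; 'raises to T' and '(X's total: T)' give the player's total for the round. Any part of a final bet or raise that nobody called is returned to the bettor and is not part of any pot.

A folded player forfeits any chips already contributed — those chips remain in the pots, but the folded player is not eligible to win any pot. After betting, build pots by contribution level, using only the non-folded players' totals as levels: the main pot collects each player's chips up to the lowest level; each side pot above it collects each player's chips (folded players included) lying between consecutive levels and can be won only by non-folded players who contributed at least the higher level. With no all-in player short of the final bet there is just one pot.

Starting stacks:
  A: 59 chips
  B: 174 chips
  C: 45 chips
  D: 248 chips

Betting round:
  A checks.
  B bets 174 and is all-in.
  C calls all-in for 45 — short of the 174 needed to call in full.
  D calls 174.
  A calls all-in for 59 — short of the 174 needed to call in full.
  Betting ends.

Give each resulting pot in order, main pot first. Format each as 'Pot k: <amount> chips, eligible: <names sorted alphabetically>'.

Contributions: A=59, B=174, C=45, D=174
Pot levels (distinct totals of non-folded players): 45, 59, 174
Layer 1-45: 45 each from A, B, C, D = 45*4 = 180 chips; eligible A, B, C, D
Layer 46-59: 14 each from A, B, D = 14*3 = 42 chips; eligible A, B, D
Layer 60-174: 115 each from B, D = 115*2 = 230 chips; eligible B, D

Pot 1: 180 chips, eligible: A, B, C, D
Pot 2: 42 chips, eligible: A, B, D
Pot 3: 230 chips, eligible: B, D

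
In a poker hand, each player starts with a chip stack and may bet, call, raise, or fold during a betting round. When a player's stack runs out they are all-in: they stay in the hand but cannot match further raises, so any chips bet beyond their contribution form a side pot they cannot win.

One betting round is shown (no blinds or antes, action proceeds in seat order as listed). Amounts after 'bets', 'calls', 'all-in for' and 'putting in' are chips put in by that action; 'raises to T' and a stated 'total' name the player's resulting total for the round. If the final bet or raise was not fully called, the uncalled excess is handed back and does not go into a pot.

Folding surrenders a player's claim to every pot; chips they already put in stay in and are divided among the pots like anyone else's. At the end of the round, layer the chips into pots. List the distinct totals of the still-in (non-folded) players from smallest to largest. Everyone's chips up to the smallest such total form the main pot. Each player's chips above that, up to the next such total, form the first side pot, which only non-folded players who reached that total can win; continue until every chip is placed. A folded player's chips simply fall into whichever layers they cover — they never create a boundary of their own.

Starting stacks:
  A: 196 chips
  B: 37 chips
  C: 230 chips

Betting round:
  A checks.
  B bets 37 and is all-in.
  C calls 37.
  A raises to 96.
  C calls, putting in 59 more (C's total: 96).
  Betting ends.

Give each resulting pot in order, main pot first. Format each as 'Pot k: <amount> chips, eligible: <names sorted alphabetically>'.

Contributions: A=96, B=37, C=96
Pot levels (distinct totals of non-folded players): 37, 96
Layer 1-37: 37 each from A, B, C = 37*3 = 111 chips; eligible A, B, C
Layer 38-96: 59 each from A, C = 59*2 = 118 chips; eligible A, C

Pot 1: 111 chips, eligible: A, B, C
Pot 2: 118 chips, eligible: A, C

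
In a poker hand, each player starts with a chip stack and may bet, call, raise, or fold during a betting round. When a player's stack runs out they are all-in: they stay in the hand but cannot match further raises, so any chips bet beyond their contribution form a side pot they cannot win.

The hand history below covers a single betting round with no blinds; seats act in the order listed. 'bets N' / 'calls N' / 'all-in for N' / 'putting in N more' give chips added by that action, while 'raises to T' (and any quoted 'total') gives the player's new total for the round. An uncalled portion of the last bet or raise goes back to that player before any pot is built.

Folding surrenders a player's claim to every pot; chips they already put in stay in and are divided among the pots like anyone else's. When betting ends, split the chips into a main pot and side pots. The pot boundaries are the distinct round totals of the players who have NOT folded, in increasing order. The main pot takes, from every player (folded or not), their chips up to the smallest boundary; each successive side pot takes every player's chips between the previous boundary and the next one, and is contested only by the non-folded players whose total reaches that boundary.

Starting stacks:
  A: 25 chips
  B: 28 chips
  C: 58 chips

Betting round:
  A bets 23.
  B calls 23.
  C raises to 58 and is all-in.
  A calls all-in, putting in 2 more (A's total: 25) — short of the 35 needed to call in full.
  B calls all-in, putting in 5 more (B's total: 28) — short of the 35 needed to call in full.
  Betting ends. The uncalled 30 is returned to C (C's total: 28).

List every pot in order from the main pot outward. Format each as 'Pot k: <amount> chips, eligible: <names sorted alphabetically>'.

Contributions (after 30 returned to C): A=25, B=28, C=28
Pot levels (distinct totals of non-folded players): 25, 28
Layer 1-25: 25 each from A, B, C = 25*3 = 75 chips; eligible A, B, C
Layer 26-28: 3 each from B, C = 3*2 = 6 chips; eligible B, C

Pot 1: 75 chips, eligible: A, B, C
Pot 2: 6 chips, eligible: B, C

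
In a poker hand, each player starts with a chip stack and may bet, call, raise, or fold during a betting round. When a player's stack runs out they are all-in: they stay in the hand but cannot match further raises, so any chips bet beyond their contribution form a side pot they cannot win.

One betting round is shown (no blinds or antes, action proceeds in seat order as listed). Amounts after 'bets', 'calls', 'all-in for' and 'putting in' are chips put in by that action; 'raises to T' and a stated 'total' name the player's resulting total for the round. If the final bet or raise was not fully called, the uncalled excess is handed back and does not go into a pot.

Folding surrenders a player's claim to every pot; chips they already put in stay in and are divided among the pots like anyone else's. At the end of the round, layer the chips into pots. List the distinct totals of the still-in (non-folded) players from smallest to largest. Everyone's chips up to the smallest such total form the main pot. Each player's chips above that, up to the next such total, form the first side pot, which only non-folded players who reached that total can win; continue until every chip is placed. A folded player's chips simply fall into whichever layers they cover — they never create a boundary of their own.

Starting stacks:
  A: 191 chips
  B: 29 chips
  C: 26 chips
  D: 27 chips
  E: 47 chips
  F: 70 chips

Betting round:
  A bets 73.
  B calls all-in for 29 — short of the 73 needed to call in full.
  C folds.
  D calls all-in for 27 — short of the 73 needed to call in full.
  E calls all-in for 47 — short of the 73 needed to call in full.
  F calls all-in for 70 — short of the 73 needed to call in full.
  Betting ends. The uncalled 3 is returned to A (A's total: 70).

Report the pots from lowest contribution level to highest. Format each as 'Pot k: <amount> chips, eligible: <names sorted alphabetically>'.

Pot 1: 135 chips, eligible: A, B, D, E, F
Pot 2: 8 chips, eligible: A, B, E, F
Pot 3: 54 chips, eligible: A, E, F
Pot 4: 46 chips, eligible: A, F

Derivation:
Contributions (after 3 returned to A): A=70, B=29, D=27, E=47, F=70
Folded: C
Pot levels (distinct totals of non-folded players): 27, 29, 47, 70
Layer 1-27: 27 each from A, B, D, E, F = 27*5 = 135 chips; eligible A, B, D, E, F
Layer 28-29: 2 each from A, B, E, F = 2*4 = 8 chips; eligible A, B, E, F
Layer 30-47: 18 each from A, E, F = 18*3 = 54 chips; eligible A, E, F
Layer 48-70: 23 each from A, F = 23*2 = 46 chips; eligible A, F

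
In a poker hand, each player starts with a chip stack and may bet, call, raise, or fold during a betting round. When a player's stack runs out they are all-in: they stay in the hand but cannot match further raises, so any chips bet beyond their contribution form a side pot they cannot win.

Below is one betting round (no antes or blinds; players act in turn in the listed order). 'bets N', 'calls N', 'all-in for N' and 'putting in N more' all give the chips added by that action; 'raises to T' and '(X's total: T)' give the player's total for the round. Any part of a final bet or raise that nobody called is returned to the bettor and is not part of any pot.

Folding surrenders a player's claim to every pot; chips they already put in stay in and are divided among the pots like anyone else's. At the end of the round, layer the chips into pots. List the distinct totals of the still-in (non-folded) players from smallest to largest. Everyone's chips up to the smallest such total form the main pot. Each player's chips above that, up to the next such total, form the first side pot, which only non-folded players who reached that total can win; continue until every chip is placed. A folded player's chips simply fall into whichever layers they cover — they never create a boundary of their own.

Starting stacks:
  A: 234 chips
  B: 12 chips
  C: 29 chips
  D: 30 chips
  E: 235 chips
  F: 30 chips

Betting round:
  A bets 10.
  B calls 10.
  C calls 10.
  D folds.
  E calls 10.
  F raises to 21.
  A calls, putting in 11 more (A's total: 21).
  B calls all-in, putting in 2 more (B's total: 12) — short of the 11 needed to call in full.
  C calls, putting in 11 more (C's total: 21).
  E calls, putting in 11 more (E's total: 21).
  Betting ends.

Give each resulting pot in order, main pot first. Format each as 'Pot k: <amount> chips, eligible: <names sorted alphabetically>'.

Contributions: A=21, B=12, C=21, E=21, F=21
Folded: D
Pot levels (distinct totals of non-folded players): 12, 21
Layer 1-12: 12 each from A, B, C, E, F = 12*5 = 60 chips; eligible A, B, C, E, F
Layer 13-21: 9 each from A, C, E, F = 9*4 = 36 chips; eligible A, C, E, F

Pot 1: 60 chips, eligible: A, B, C, E, F
Pot 2: 36 chips, eligible: A, C, E, F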